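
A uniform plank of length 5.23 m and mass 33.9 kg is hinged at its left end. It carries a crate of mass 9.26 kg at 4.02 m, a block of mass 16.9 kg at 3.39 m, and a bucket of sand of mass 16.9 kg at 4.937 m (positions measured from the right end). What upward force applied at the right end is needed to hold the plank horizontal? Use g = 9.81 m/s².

F ≈ 255 N

Taking torques about the left end:
Beam weight: 33.9 × 9.81 = 332.6 N down at 2.615 m → arm 2.615 m, τ = 332.6 × 2.615 = 869.7 N·m clockwise.
Crate: 9.26 × 9.81 = 90.84 N down at 4.02 m → arm 1.21 m, τ = 90.84 × 1.21 = 109.9 N·m clockwise.
Block: 16.9 × 9.81 = 165.8 N down at 3.39 m → arm 1.84 m, τ = 165.8 × 1.84 = 305.1 N·m clockwise.
Bucket of sand: 16.9 × 9.81 = 165.8 N down at 4.937 m → arm 0.293 m, τ = 165.8 × 0.293 = 48.58 N·m clockwise.
Net moment of the loads = 1333 N·m clockwise.
The upward force F acts at the right end, arm 5.23 m, giving F × 5.23 counterclockwise.
For rotational equilibrium, F × 5.23 = 1333, so F = 1333 / 5.23 = 255 N.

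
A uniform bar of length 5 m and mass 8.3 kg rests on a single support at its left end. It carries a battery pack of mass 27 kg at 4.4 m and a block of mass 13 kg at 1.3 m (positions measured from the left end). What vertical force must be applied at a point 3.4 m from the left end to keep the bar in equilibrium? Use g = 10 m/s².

Take moments about the left end.
Beam weight: 8.3 × 10 = 83 N down at 2.5 m → arm 2.5 m, τ = 83 × 2.5 = 207.5 N·m clockwise.
Battery pack: 27 × 10 = 270 N down at 4.4 m → arm 4.4 m, τ = 270 × 4.4 = 1188 N·m clockwise.
Block: 13 × 10 = 130 N down at 1.3 m → arm 1.3 m, τ = 130 × 1.3 = 169 N·m clockwise.
Net moment of the loads = 1564 N·m clockwise.
The upward force F acts at a point 3.4 m from the left end, arm 3.4 m, giving F × 3.4 counterclockwise.
Setting net torque to zero: F × 3.4 = 1564 → F = 1564 / 3.4 = 460 N.

F ≈ 460 N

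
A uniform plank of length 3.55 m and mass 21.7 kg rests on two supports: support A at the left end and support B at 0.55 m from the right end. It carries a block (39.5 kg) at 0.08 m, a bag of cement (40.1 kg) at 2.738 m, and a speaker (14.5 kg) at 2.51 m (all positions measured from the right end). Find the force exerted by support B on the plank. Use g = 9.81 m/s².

R_B ≈ 730 N

Take moments about support A.
Beam weight: 21.7 × 9.81 = 212.9 N down at 1.775 m → arm 1.775 m, τ = 212.9 × 1.775 = 377.9 N·m clockwise.
Block: 39.5 × 9.81 = 387.5 N down at 0.08 m → arm 3.47 m, τ = 387.5 × 3.47 = 1345 N·m clockwise.
Bag of cement: 40.1 × 9.81 = 393.4 N down at 2.738 m → arm 0.812 m, τ = 393.4 × 0.812 = 319.4 N·m clockwise.
Speaker: 14.5 × 9.81 = 142.2 N down at 2.51 m → arm 1.04 m, τ = 142.2 × 1.04 = 147.9 N·m clockwise.
Net load moment about support A = 2190 N·m clockwise.
Reaction R at support B is upward at 0.55 m, arm 3 m → moment R × 3 counterclockwise.
Στ = 0 ⇒ R × 3 = 2190 ⇒ R = 730 N.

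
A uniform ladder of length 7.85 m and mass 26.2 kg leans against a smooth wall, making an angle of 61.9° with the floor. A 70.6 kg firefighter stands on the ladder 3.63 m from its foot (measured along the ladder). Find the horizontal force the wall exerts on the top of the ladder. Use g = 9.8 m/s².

Choose the foot of the ladder as the axis so the floor normal and friction both act there and drop out.
Ladder weight 26.2×9.8 = 256.8 N acts at 3.925 m along the ladder; its horizontal arm is 3.925·cos61.9° = 1.849 m → τ = 474.8 N·m clockwise.
Firefighter: 70.6×9.8 = 691.9 N at 3.63 m → arm 1.71 m → τ = 1183 N·m clockwise.
Wall normal N acts horizontally at the top; its moment arm is the height L sinθ = 7.85·sin61.9° = 6.925 m, counterclockwise.
Στ = 0 ⇒ N × 6.925 = 1658 ⇒ N = 239 N.

N_wall ≈ 239 N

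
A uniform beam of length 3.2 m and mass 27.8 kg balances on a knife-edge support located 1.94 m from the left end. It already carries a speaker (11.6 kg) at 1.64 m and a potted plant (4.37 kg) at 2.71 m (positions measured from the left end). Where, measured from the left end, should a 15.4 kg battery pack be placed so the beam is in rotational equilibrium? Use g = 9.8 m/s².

Sum moments about the knife-edge support (at 1.94 m from the left end) (the support reaction has zero arm there).
Beam weight: 27.8 × 9.8 = 272.4 N down at 1.6 m → arm 0.34 m, τ = 272.4 × 0.34 = 92.62 N·m counterclockwise.
Speaker: 11.6 × 9.8 = 113.7 N down at 1.64 m → arm 0.3 m, τ = 113.7 × 0.3 = 34.11 N·m counterclockwise.
Potted plant: 4.37 × 9.8 = 42.83 N down at 2.71 m → arm 0.77 m, τ = 42.83 × 0.77 = 32.98 N·m clockwise.
Net moment of existing loads = 93.75 N·m counterclockwise.
The battery pack weighs 15.4 × 9.8 = 150.9 N and must supply an equal clockwise moment, so its lever arm about the knife-edge support is 93.75 / 150.9 = 0.621 m.
That puts it at 1.94 + 0.621 = 2.56 m from the left end.

x ≈ 2.56 m from the left end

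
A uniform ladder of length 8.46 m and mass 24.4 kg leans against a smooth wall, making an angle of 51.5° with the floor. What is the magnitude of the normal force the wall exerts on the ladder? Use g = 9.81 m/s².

Taking torques about the foot of the ladder:
Ladder weight 24.4×9.81 = 239.4 N acts at 4.23 m along the ladder; its horizontal arm is 4.23·cos51.5° = 2.633 m → τ = 630.3 N·m clockwise.
Wall normal N acts horizontally at the top; its moment arm is the height L sinθ = 8.46·sin51.5° = 6.621 m, counterclockwise.
Στ = 0 ⇒ N × 6.621 = 630.3 ⇒ N = 95.2 N.

N_wall ≈ 95.2 N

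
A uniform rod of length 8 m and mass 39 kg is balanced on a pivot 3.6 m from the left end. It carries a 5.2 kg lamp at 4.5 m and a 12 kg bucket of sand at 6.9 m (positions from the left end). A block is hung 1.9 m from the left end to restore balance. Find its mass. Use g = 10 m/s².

m ≈ 35.2 kg

Sum moments about the pivot (at 3.6 m from the left end) (the support reaction has zero arm there).
Beam weight: 39 × 10 = 390 N down at 4 m → arm 0.4 m, τ = 390 × 0.4 = 156 N·m clockwise.
Lamp: 5.2 × 10 = 52 N down at 4.5 m → arm 0.9 m, τ = 52 × 0.9 = 46.8 N·m clockwise.
Bucket of sand: 12 × 10 = 120 N down at 6.9 m → arm 3.3 m, τ = 120 × 3.3 = 396 N·m clockwise.
Net moment of known loads = 598.8 N·m clockwise.
An unknown mass m at 1.9 m has arm 1.7 m; its moment is m·g·1.7 counterclockwise.
Balancing moments: m × 10 × 1.7 = 598.8, giving m = 598.8 / (10 × 1.7) = 35.2 kg.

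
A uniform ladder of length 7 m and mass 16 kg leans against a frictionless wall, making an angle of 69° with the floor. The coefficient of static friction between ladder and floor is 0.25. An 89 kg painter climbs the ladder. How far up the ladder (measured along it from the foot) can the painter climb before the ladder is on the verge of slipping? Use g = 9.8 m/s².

d ≈ 4.75 m

Choose the foot of the ladder as the axis so the floor normal and friction both act there and drop out.
Ladder weight 16×9.8 = 156.8 N acts at 3.5 m along the ladder; its horizontal arm is 3.5·cos69° = 1.254 m → τ = 196.6 N·m clockwise.
Painter weight 89×9.8 = 872.2 N at distance d → arm d·cos69° → τ = 872.2·d·0.3584 clockwise.
Wall normal N at the top has arm L sinθ = 6.535 m counterclockwise, so Στ = 0 gives N·6.535 = 196.6 + 312.6·d.
ΣFy = 0 ⇒ N_floor = 1029 N, so the maximum friction is μ_s·N_floor = 0.25×1029 = 257.2 N. ΣFx = 0 ⇒ N_wall = f, so at the slipping point N = 257.2 N.
Substituting: 257.2×6.535 = 196.6 + 312.6·d ⇒ d = (1681 − 196.6) / 312.6 = 4.75 m.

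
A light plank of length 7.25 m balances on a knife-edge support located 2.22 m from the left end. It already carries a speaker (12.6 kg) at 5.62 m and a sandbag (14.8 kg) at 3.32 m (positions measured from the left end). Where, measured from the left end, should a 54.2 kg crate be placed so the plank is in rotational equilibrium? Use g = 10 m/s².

Sum moments about the knife-edge support (at 2.22 m from the left end) (the support reaction has zero arm there).
Speaker: 12.6 × 10 = 126 N down at 5.62 m → arm 3.4 m, τ = 126 × 3.4 = 428.4 N·m clockwise.
Sandbag: 14.8 × 10 = 148 N down at 3.32 m → arm 1.1 m, τ = 148 × 1.1 = 162.8 N·m clockwise.
Net moment of existing loads = 591.2 N·m clockwise.
The crate weighs 54.2 × 10 = 542 N and must supply an equal counterclockwise moment, so its lever arm about the knife-edge support is 591.2 / 542 = 1.09 m.
That puts it at 2.22 − 1.09 = 1.13 m from the left end.

x ≈ 1.13 m from the left end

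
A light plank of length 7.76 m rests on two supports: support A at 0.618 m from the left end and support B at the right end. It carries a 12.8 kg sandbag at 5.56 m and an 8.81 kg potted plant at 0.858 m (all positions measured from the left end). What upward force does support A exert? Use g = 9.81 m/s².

Sum moments about support B (its reaction then has zero moment arm).
Sandbag: 12.8 × 9.81 = 125.6 N down at 5.56 m → arm 2.2 m, τ = 125.6 × 2.2 = 276.3 N·m counterclockwise.
Potted plant: 8.81 × 9.81 = 86.43 N down at 0.858 m → arm 6.902 m, τ = 86.43 × 6.902 = 596.5 N·m counterclockwise.
Net load moment about support B = 872.8 N·m counterclockwise.
Reaction R at support A is upward at 0.618 m, arm 7.142 m → moment R × 7.142 clockwise.
Setting net torque to zero: R × 7.142 = 872.8 → R = 122 N.

R_A ≈ 122 N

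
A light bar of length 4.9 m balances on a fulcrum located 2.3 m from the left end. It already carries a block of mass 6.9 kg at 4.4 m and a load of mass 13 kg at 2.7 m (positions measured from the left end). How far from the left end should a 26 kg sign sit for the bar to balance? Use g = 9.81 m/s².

x ≈ 1.54 m from the left end

Sum moments about the fulcrum (at 2.3 m from the left end) (the support reaction has zero arm there).
Block: 6.9 × 9.81 = 67.69 N down at 4.4 m → arm 2.1 m, τ = 67.69 × 2.1 = 142.1 N·m clockwise.
Load: 13 × 9.81 = 127.5 N down at 2.7 m → arm 0.4 m, τ = 127.5 × 0.4 = 51 N·m clockwise.
Net moment of existing loads = 193.1 N·m clockwise.
The sign weighs 26 × 9.81 = 255.1 N and must supply an equal counterclockwise moment, so its lever arm about the fulcrum is 193.1 / 255.1 = 0.757 m.
That puts it at 2.3 − 0.757 = 1.54 m from the left end.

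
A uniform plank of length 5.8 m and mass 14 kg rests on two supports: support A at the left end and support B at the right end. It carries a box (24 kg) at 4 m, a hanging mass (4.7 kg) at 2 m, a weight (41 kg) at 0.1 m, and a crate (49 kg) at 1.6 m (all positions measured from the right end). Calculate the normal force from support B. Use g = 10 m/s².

Taking torques about support A:
Beam weight: 14 × 10 = 140 N down at 2.9 m → arm 2.9 m, τ = 140 × 2.9 = 406 N·m clockwise.
Box: 24 × 10 = 240 N down at 4 m → arm 1.8 m, τ = 240 × 1.8 = 432 N·m clockwise.
Hanging mass: 4.7 × 10 = 47 N down at 2 m → arm 3.8 m, τ = 47 × 3.8 = 178.6 N·m clockwise.
Weight: 41 × 10 = 410 N down at 0.1 m → arm 5.7 m, τ = 410 × 5.7 = 2337 N·m clockwise.
Crate: 49 × 10 = 490 N down at 1.6 m → arm 4.2 m, τ = 490 × 4.2 = 2058 N·m clockwise.
Net load moment about support A = 5412 N·m clockwise.
Reaction R at support B is upward at 0 m, arm 5.8 m → moment R × 5.8 counterclockwise.
Στ = 0 ⇒ R × 5.8 = 5412 ⇒ R = 933 N.

R_B ≈ 933 N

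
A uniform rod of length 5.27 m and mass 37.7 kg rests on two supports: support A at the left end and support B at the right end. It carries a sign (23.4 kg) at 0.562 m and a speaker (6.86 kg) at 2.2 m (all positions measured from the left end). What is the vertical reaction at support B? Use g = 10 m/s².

Taking torques about support A:
Beam weight: 37.7 × 10 = 377 N down at 2.635 m → arm 2.635 m, τ = 377 × 2.635 = 993.4 N·m clockwise.
Sign: 23.4 × 10 = 234 N down at 0.562 m → arm 0.562 m, τ = 234 × 0.562 = 131.5 N·m clockwise.
Speaker: 6.86 × 10 = 68.6 N down at 2.2 m → arm 2.2 m, τ = 68.6 × 2.2 = 150.9 N·m clockwise.
Net load moment about support A = 1276 N·m clockwise.
Reaction R at support B is upward at 5.27 m, arm 5.27 m → moment R × 5.27 counterclockwise.
Balancing moments: R × 5.27 = 1276, giving R = 242 N.

R_B ≈ 242 N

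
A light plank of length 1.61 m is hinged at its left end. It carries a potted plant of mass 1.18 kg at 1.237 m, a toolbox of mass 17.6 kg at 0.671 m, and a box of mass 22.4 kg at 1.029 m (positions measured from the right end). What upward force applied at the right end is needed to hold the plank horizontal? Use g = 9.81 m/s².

Take moments about the left end.
Potted plant: 1.18 × 9.81 = 11.58 N down at 1.237 m → arm 0.373 m, τ = 11.58 × 0.373 = 4.319 N·m clockwise.
Toolbox: 17.6 × 9.81 = 172.7 N down at 0.671 m → arm 0.939 m, τ = 172.7 × 0.939 = 162.2 N·m clockwise.
Box: 22.4 × 9.81 = 219.7 N down at 1.029 m → arm 0.581 m, τ = 219.7 × 0.581 = 127.6 N·m clockwise.
Net moment of the loads = 294.1 N·m clockwise.
The upward force F acts at the right end, arm 1.61 m, giving F × 1.61 counterclockwise.
For rotational equilibrium, F × 1.61 = 294.1, so F = 294.1 / 1.61 = 183 N.

F ≈ 183 N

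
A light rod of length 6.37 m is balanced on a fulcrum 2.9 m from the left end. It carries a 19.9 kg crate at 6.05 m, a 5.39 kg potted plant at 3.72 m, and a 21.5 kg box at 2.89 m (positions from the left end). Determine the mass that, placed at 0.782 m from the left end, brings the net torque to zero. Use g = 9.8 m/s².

Taking torques about the fulcrum (at 2.9 m from the left end):
Crate: 19.9 × 9.8 = 195 N down at 6.05 m → arm 3.15 m, τ = 195 × 3.15 = 614.2 N·m clockwise.
Potted plant: 5.39 × 9.8 = 52.82 N down at 3.72 m → arm 0.82 m, τ = 52.82 × 0.82 = 43.31 N·m clockwise.
Box: 21.5 × 9.8 = 210.7 N down at 2.89 m → arm 0.01 m, τ = 210.7 × 0.01 = 2.107 N·m counterclockwise.
Net moment of known loads = 655.4 N·m clockwise.
An unknown mass m at 0.782 m has arm 2.118 m; its moment is m·g·2.118 counterclockwise.
Balancing moments: m × 9.8 × 2.118 = 655.4, giving m = 655.4 / (9.8 × 2.118) = 31.6 kg.

m ≈ 31.6 kg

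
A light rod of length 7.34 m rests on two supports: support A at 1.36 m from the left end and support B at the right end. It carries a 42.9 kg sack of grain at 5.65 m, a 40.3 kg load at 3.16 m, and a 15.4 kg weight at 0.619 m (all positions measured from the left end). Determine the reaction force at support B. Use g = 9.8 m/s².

Taking torques about support A:
Sack of grain: 42.9 × 9.8 = 420.4 N down at 5.65 m → arm 4.29 m, τ = 420.4 × 4.29 = 1804 N·m clockwise.
Load: 40.3 × 9.8 = 394.9 N down at 3.16 m → arm 1.8 m, τ = 394.9 × 1.8 = 710.8 N·m clockwise.
Weight: 15.4 × 9.8 = 150.9 N down at 0.619 m → arm 0.741 m, τ = 150.9 × 0.741 = 111.8 N·m counterclockwise.
Net load moment about support A = 2403 N·m clockwise.
Reaction R at support B is upward at 7.34 m, arm 5.98 m → moment R × 5.98 counterclockwise.
Setting net torque to zero: R × 5.98 = 2403 → R = 402 N.

R_B ≈ 402 N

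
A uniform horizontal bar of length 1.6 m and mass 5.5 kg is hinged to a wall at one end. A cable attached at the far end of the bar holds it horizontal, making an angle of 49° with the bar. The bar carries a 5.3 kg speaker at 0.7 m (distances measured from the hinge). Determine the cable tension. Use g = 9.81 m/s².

T ≈ 65.9 N

Choose the hinge as the axis so the unknown hinge reaction has zero arm there.
Beam weight: 5.5 × 9.81 = 53.96 N down at 0.8 m → arm 0.8 m, τ = 53.96 × 0.8 = 43.17 N·m clockwise.
Speaker: 5.3 × 9.81 = 51.99 N down at 0.7 m → arm 0.7 m, τ = 51.99 × 0.7 = 36.39 N·m clockwise.
Total clockwise load moment = 79.56 N·m.
The cable tension T acts at 1.6 m; only its component perpendicular to the bar, T sinθ, produces torque. sin 49° = 0.7547.
Setting net torque to zero: T × 1.6 × 0.7547 = 79.56 → T = 79.56 / 1.208 = 65.9 N.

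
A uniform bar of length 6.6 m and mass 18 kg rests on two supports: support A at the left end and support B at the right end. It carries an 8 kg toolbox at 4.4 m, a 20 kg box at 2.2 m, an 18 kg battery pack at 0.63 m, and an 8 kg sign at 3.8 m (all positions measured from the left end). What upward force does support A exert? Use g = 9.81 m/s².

R_A ≈ 438 N

Sum moments about support B (its reaction then has zero moment arm).
Beam weight: 18 × 9.81 = 176.6 N down at 3.3 m → arm 3.3 m, τ = 176.6 × 3.3 = 582.8 N·m counterclockwise.
Toolbox: 8 × 9.81 = 78.48 N down at 4.4 m → arm 2.2 m, τ = 78.48 × 2.2 = 172.7 N·m counterclockwise.
Box: 20 × 9.81 = 196.2 N down at 2.2 m → arm 4.4 m, τ = 196.2 × 4.4 = 863.3 N·m counterclockwise.
Battery pack: 18 × 9.81 = 176.6 N down at 0.63 m → arm 5.97 m, τ = 176.6 × 5.97 = 1054 N·m counterclockwise.
Sign: 8 × 9.81 = 78.48 N down at 3.8 m → arm 2.8 m, τ = 78.48 × 2.8 = 219.7 N·m counterclockwise.
Net load moment about support B = 2892 N·m counterclockwise.
Reaction R at support A is upward at 0 m, arm 6.6 m → moment R × 6.6 clockwise.
Balancing moments: R × 6.6 = 2892, giving R = 438 N.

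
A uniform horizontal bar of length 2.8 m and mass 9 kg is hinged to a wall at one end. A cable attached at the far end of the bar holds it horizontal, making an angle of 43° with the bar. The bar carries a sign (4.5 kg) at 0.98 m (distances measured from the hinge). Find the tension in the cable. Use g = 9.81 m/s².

Sum moments about the hinge (the unknown hinge reaction has zero arm there).
Beam weight: 9 × 9.81 = 88.29 N down at 1.4 m → arm 1.4 m, τ = 88.29 × 1.4 = 123.6 N·m clockwise.
Sign: 4.5 × 9.81 = 44.15 N down at 0.98 m → arm 0.98 m, τ = 44.15 × 0.98 = 43.27 N·m clockwise.
Total clockwise load moment = 166.9 N·m.
The cable tension T acts at 2.8 m; only its component perpendicular to the bar, T sinθ, produces torque. sin 43° = 0.682.
For rotational equilibrium, T × 2.8 × 0.682 = 166.9, so T = 166.9 / 1.91 = 87.4 N.

T ≈ 87.4 N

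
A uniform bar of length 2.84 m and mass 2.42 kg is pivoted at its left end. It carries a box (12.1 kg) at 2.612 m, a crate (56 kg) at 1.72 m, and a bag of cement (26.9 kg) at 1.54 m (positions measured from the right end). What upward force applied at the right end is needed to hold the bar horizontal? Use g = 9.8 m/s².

F ≈ 358 N

Take moments about the left end.
Beam weight: 2.42 × 9.8 = 23.72 N down at 1.42 m → arm 1.42 m, τ = 23.72 × 1.42 = 33.68 N·m clockwise.
Box: 12.1 × 9.8 = 118.6 N down at 2.612 m → arm 0.228 m, τ = 118.6 × 0.228 = 27.04 N·m clockwise.
Crate: 56 × 9.8 = 548.8 N down at 1.72 m → arm 1.12 m, τ = 548.8 × 1.12 = 614.7 N·m clockwise.
Bag of cement: 26.9 × 9.8 = 263.6 N down at 1.54 m → arm 1.3 m, τ = 263.6 × 1.3 = 342.7 N·m clockwise.
Net moment of the loads = 1018 N·m clockwise.
The upward force F acts at the right end, arm 2.84 m, giving F × 2.84 counterclockwise.
Balancing moments: F × 2.84 = 1018, giving F = 1018 / 2.84 = 358 N.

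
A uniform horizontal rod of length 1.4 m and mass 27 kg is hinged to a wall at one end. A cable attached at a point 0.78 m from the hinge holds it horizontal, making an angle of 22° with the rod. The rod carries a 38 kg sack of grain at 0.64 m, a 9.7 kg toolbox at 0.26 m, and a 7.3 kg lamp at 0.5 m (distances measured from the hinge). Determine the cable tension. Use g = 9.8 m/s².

About the hinge:
Beam weight: 27 × 9.8 = 264.6 N down at 0.7 m → arm 0.7 m, τ = 264.6 × 0.7 = 185.2 N·m clockwise.
Sack of grain: 38 × 9.8 = 372.4 N down at 0.64 m → arm 0.64 m, τ = 372.4 × 0.64 = 238.3 N·m clockwise.
Toolbox: 9.7 × 9.8 = 95.06 N down at 0.26 m → arm 0.26 m, τ = 95.06 × 0.26 = 24.72 N·m clockwise.
Lamp: 7.3 × 9.8 = 71.54 N down at 0.5 m → arm 0.5 m, τ = 71.54 × 0.5 = 35.77 N·m clockwise.
Total clockwise load moment = 484 N·m.
The cable tension T acts at 0.78 m; only its component perpendicular to the rod, T sinθ, produces torque. sin 22° = 0.3746.
Setting net torque to zero: T × 0.78 × 0.3746 = 484 → T = 484 / 0.2922 = 1660 N.

T ≈ 1660 N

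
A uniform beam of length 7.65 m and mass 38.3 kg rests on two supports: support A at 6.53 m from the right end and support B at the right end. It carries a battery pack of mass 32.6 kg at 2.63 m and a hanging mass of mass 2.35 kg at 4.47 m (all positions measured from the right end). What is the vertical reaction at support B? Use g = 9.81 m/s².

R_B ≈ 354 N

Take moments about support A.
Beam weight: 38.3 × 9.81 = 375.7 N down at 3.825 m → arm 2.705 m, τ = 375.7 × 2.705 = 1016 N·m clockwise.
Battery pack: 32.6 × 9.81 = 319.8 N down at 2.63 m → arm 3.9 m, τ = 319.8 × 3.9 = 1247 N·m clockwise.
Hanging mass: 2.35 × 9.81 = 23.05 N down at 4.47 m → arm 2.06 m, τ = 23.05 × 2.06 = 47.48 N·m clockwise.
Net load moment about support A = 2310 N·m clockwise.
Reaction R at support B is upward at 0 m, arm 6.53 m → moment R × 6.53 counterclockwise.
Setting net torque to zero: R × 6.53 = 2310 → R = 354 N.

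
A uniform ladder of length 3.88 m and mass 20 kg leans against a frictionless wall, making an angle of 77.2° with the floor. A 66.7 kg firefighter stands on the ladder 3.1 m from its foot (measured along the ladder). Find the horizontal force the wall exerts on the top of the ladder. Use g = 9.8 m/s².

N_wall ≈ 141 N

About the foot of the ladder:
Ladder weight 20×9.8 = 196 N acts at 1.94 m along the ladder; its horizontal arm is 1.94·cos77.2° = 0.4298 m → τ = 84.24 N·m clockwise.
Firefighter: 66.7×9.8 = 653.7 N at 3.1 m → arm 0.6868 m → τ = 449 N·m clockwise.
Wall normal N acts horizontally at the top; its moment arm is the height L sinθ = 3.88·sin77.2° = 3.784 m, counterclockwise.
For rotational equilibrium, N × 3.784 = 533.2, so N = 141 N.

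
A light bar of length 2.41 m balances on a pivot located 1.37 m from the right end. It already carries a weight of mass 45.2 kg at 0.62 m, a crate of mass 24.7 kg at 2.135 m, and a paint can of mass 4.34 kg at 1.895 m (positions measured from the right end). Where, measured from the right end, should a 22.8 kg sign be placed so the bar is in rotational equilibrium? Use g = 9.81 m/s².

x ≈ 1.93 m from the right end

About the pivot (at 1.37 m from the right end):
Weight: 45.2 × 9.81 = 443.4 N down at 0.62 m → arm 0.75 m, τ = 443.4 × 0.75 = 332.5 N·m clockwise.
Crate: 24.7 × 9.81 = 242.3 N down at 2.135 m → arm 0.765 m, τ = 242.3 × 0.765 = 185.4 N·m counterclockwise.
Paint can: 4.34 × 9.81 = 42.58 N down at 1.895 m → arm 0.525 m, τ = 42.58 × 0.525 = 22.35 N·m counterclockwise.
Net moment of existing loads = 124.8 N·m clockwise.
The sign weighs 22.8 × 9.81 = 223.7 N and must supply an equal counterclockwise moment, so its lever arm about the pivot is 124.8 / 223.7 = 0.558 m.
That puts it at 1.37 + 0.558 = 1.93 m from the right end.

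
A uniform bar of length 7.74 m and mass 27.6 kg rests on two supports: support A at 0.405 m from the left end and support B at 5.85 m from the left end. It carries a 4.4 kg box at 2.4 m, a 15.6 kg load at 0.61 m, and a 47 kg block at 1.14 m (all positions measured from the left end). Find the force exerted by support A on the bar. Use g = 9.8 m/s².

Sum moments about support B (its reaction then has zero moment arm).
Beam weight: 27.6 × 9.8 = 270.5 N down at 3.87 m → arm 1.98 m, τ = 270.5 × 1.98 = 535.6 N·m counterclockwise.
Box: 4.4 × 9.8 = 43.12 N down at 2.4 m → arm 3.45 m, τ = 43.12 × 3.45 = 148.8 N·m counterclockwise.
Load: 15.6 × 9.8 = 152.9 N down at 0.61 m → arm 5.24 m, τ = 152.9 × 5.24 = 801.2 N·m counterclockwise.
Block: 47 × 9.8 = 460.6 N down at 1.14 m → arm 4.71 m, τ = 460.6 × 4.71 = 2169 N·m counterclockwise.
Net load moment about support B = 3655 N·m counterclockwise.
Reaction R at support A is upward at 0.405 m, arm 5.445 m → moment R × 5.445 clockwise.
Setting net torque to zero: R × 5.445 = 3655 → R = 671 N.

R_A ≈ 671 N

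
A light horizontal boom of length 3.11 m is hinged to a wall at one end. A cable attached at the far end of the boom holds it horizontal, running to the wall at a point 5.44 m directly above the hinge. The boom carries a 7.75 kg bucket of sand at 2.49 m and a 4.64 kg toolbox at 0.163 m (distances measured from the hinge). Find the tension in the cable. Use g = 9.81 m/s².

Choose the hinge as the axis so the unknown hinge reaction has zero arm there.
Bucket of sand: 7.75 × 9.81 = 76.03 N down at 2.49 m → arm 2.49 m, τ = 76.03 × 2.49 = 189.3 N·m clockwise.
Toolbox: 4.64 × 9.81 = 45.52 N down at 0.163 m → arm 0.163 m, τ = 45.52 × 0.163 = 7.42 N·m clockwise.
Total clockwise load moment = 196.7 N·m.
The cable tension T acts at 3.11 m; only its component perpendicular to the boom, T sinθ, produces torque. sinθ = h/√(h²+d²) = 5.44/√(5.44²+3.11²) = 0.8681.
For rotational equilibrium, T × 3.11 × 0.8681 = 196.7, so T = 196.7 / 2.7 = 72.9 N.

T ≈ 72.9 N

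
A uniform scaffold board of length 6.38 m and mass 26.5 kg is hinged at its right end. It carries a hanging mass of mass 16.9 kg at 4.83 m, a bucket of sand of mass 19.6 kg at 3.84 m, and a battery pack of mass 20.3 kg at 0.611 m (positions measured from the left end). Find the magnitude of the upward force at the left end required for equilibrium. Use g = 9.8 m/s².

F ≈ 426 N

Taking torques about the right end:
Beam weight: 26.5 × 9.8 = 259.7 N down at 3.19 m → arm 3.19 m, τ = 259.7 × 3.19 = 828.4 N·m counterclockwise.
Hanging mass: 16.9 × 9.8 = 165.6 N down at 4.83 m → arm 1.55 m, τ = 165.6 × 1.55 = 256.7 N·m counterclockwise.
Bucket of sand: 19.6 × 9.8 = 192.1 N down at 3.84 m → arm 2.54 m, τ = 192.1 × 2.54 = 487.9 N·m counterclockwise.
Battery pack: 20.3 × 9.8 = 198.9 N down at 0.611 m → arm 5.769 m, τ = 198.9 × 5.769 = 1147 N·m counterclockwise.
Net moment of the loads = 2720 N·m counterclockwise.
The upward force F acts at the left end, arm 6.38 m, giving F × 6.38 clockwise.
Balancing moments: F × 6.38 = 2720, giving F = 2720 / 6.38 = 426 N.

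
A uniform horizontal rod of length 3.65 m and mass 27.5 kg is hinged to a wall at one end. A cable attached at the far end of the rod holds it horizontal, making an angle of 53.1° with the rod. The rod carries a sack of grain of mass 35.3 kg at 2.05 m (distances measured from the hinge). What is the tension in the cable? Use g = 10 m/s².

T ≈ 420 N

Sum moments about the hinge (the unknown hinge reaction has zero arm there).
Beam weight: 27.5 × 10 = 275 N down at 1.825 m → arm 1.825 m, τ = 275 × 1.825 = 501.9 N·m clockwise.
Sack of grain: 35.3 × 10 = 353 N down at 2.05 m → arm 2.05 m, τ = 353 × 2.05 = 723.6 N·m clockwise.
Total clockwise load moment = 1226 N·m.
The cable tension T acts at 3.65 m; only its component perpendicular to the rod, T sinθ, produces torque. sin 53.1° = 0.7997.
For rotational equilibrium, T × 3.65 × 0.7997 = 1226, so T = 1226 / 2.919 = 420 N.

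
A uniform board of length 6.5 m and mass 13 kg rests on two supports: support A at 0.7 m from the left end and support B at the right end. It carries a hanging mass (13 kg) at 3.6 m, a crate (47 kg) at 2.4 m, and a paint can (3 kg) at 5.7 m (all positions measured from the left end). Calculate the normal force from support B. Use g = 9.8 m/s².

Sum moments about support A (its reaction then has zero moment arm).
Beam weight: 13 × 9.8 = 127.4 N down at 3.25 m → arm 2.55 m, τ = 127.4 × 2.55 = 324.9 N·m clockwise.
Hanging mass: 13 × 9.8 = 127.4 N down at 3.6 m → arm 2.9 m, τ = 127.4 × 2.9 = 369.5 N·m clockwise.
Crate: 47 × 9.8 = 460.6 N down at 2.4 m → arm 1.7 m, τ = 460.6 × 1.7 = 783 N·m clockwise.
Paint can: 3 × 9.8 = 29.4 N down at 5.7 m → arm 5 m, τ = 29.4 × 5 = 147 N·m clockwise.
Net load moment about support A = 1624 N·m clockwise.
Reaction R at support B is upward at 6.5 m, arm 5.8 m → moment R × 5.8 counterclockwise.
Balancing moments: R × 5.8 = 1624, giving R = 280 N.

R_B ≈ 280 N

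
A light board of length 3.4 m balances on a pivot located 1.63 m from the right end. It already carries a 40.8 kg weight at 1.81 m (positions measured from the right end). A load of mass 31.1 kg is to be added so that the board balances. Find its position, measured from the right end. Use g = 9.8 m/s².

Take moments about the pivot (at 1.63 m from the right end).
Weight: 40.8 × 9.8 = 399.8 N down at 1.81 m → arm 0.18 m, τ = 399.8 × 0.18 = 71.96 N·m counterclockwise.
Net moment of existing loads = 71.96 N·m counterclockwise.
The load weighs 31.1 × 9.8 = 304.8 N and must supply an equal clockwise moment, so its lever arm about the pivot is 71.96 / 304.8 = 0.236 m.
That puts it at 1.63 − 0.236 = 1.39 m from the right end.

x ≈ 1.39 m from the right end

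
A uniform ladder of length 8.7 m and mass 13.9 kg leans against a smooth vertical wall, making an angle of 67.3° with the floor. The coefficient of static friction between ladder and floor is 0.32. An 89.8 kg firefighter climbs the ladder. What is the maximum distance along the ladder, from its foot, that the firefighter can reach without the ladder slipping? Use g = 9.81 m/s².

d ≈ 7.01 m

About the foot of the ladder:
Ladder weight 13.9×9.81 = 136.4 N acts at 4.35 m along the ladder; its horizontal arm is 4.35·cos67.3° = 1.679 m → τ = 229 N·m clockwise.
Firefighter weight 89.8×9.81 = 880.9 N at distance d → arm d·cos67.3° → τ = 880.9·d·0.3859 clockwise.
Wall normal N at the top has arm L sinθ = 8.026 m counterclockwise, so Στ = 0 gives N·8.026 = 229 + 339.9·d.
ΣFy = 0 ⇒ N_floor = 1017 N, so the maximum friction is μ_s·N_floor = 0.32×1017 = 325.4 N. ΣFx = 0 ⇒ N_wall = f, so at the slipping point N = 325.4 N.
Substituting: 325.4×8.026 = 229 + 339.9·d ⇒ d = (2612 − 229) / 339.9 = 7.01 m.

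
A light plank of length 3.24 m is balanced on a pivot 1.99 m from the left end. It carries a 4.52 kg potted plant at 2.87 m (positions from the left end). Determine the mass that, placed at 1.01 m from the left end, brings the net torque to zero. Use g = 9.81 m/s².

Take moments about the pivot (at 1.99 m from the left end).
Potted plant: 4.52 × 9.81 = 44.34 N down at 2.87 m → arm 0.88 m, τ = 44.34 × 0.88 = 39.02 N·m clockwise.
Net moment of known loads = 39.02 N·m clockwise.
An unknown mass m at 1.01 m has arm 0.98 m; its moment is m·g·0.98 counterclockwise.
Balancing moments: m × 9.81 × 0.98 = 39.02, giving m = 39.02 / (9.81 × 0.98) = 4.06 kg.

m ≈ 4.06 kg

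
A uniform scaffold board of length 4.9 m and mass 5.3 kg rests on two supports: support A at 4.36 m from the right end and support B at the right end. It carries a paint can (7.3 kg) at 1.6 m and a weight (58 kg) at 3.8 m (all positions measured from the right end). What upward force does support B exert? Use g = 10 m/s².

R_B ≈ 144 N

Choose support A as the axis so its reaction then has zero moment arm.
Beam weight: 5.3 × 10 = 53 N down at 2.45 m → arm 1.91 m, τ = 53 × 1.91 = 101.2 N·m clockwise.
Paint can: 7.3 × 10 = 73 N down at 1.6 m → arm 2.76 m, τ = 73 × 2.76 = 201.5 N·m clockwise.
Weight: 58 × 10 = 580 N down at 3.8 m → arm 0.56 m, τ = 580 × 0.56 = 324.8 N·m clockwise.
Net load moment about support A = 627.5 N·m clockwise.
Reaction R at support B is upward at 0 m, arm 4.36 m → moment R × 4.36 counterclockwise.
Στ = 0 ⇒ R × 4.36 = 627.5 ⇒ R = 144 N.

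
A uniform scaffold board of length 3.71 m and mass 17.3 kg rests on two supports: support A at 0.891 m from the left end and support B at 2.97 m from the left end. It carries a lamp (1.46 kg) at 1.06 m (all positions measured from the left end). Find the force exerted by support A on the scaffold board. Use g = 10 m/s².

Take moments about support B.
Beam weight: 17.3 × 10 = 173 N down at 1.855 m → arm 1.115 m, τ = 173 × 1.115 = 192.9 N·m counterclockwise.
Lamp: 1.46 × 10 = 14.6 N down at 1.06 m → arm 1.91 m, τ = 14.6 × 1.91 = 27.89 N·m counterclockwise.
Net load moment about support B = 220.8 N·m counterclockwise.
Reaction R at support A is upward at 0.891 m, arm 2.079 m → moment R × 2.079 clockwise.
Balancing moments: R × 2.079 = 220.8, giving R = 106 N.

R_A ≈ 106 N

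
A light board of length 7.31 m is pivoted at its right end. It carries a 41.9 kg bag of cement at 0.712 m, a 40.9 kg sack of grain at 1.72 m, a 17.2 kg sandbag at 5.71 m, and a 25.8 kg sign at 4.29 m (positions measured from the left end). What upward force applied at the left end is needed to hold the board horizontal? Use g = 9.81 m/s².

F ≈ 819 N

Take moments about the right end.
Bag of cement: 41.9 × 9.81 = 411 N down at 0.712 m → arm 6.598 m, τ = 411 × 6.598 = 2712 N·m counterclockwise.
Sack of grain: 40.9 × 9.81 = 401.2 N down at 1.72 m → arm 5.59 m, τ = 401.2 × 5.59 = 2243 N·m counterclockwise.
Sandbag: 17.2 × 9.81 = 168.7 N down at 5.71 m → arm 1.6 m, τ = 168.7 × 1.6 = 269.9 N·m counterclockwise.
Sign: 25.8 × 9.81 = 253.1 N down at 4.29 m → arm 3.02 m, τ = 253.1 × 3.02 = 764.4 N·m counterclockwise.
Net moment of the loads = 5989 N·m counterclockwise.
The upward force F acts at the left end, arm 7.31 m, giving F × 7.31 clockwise.
Setting net torque to zero: F × 7.31 = 5989 → F = 5989 / 7.31 = 819 N.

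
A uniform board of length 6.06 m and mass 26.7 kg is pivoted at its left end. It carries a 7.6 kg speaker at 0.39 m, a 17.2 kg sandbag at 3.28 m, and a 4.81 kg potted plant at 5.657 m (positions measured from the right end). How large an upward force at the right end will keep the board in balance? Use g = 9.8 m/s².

F ≈ 281 N

About the left end:
Beam weight: 26.7 × 9.8 = 261.7 N down at 3.03 m → arm 3.03 m, τ = 261.7 × 3.03 = 793 N·m clockwise.
Speaker: 7.6 × 9.8 = 74.48 N down at 0.39 m → arm 5.67 m, τ = 74.48 × 5.67 = 422.3 N·m clockwise.
Sandbag: 17.2 × 9.8 = 168.6 N down at 3.28 m → arm 2.78 m, τ = 168.6 × 2.78 = 468.7 N·m clockwise.
Potted plant: 4.81 × 9.8 = 47.14 N down at 5.657 m → arm 0.403 m, τ = 47.14 × 0.403 = 19 N·m clockwise.
Net moment of the loads = 1703 N·m clockwise.
The upward force F acts at the right end, arm 6.06 m, giving F × 6.06 counterclockwise.
For rotational equilibrium, F × 6.06 = 1703, so F = 1703 / 6.06 = 281 N.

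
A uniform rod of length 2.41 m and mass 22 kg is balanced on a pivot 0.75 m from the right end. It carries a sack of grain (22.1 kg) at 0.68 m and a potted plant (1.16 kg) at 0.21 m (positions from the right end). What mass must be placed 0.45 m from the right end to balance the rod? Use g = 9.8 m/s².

m ≈ 26.1 kg

Take moments about the pivot (at 0.75 m from the right end).
Beam weight: 22 × 9.8 = 215.6 N down at 1.205 m → arm 0.455 m, τ = 215.6 × 0.455 = 98.1 N·m counterclockwise.
Sack of grain: 22.1 × 9.8 = 216.6 N down at 0.68 m → arm 0.07 m, τ = 216.6 × 0.07 = 15.16 N·m clockwise.
Potted plant: 1.16 × 9.8 = 11.37 N down at 0.21 m → arm 0.54 m, τ = 11.37 × 0.54 = 6.14 N·m clockwise.
Net moment of known loads = 76.8 N·m counterclockwise.
An unknown mass m at 0.45 m has arm 0.3 m; its moment is m·g·0.3 clockwise.
Balancing moments: m × 9.8 × 0.3 = 76.8, giving m = 76.8 / (9.8 × 0.3) = 26.1 kg.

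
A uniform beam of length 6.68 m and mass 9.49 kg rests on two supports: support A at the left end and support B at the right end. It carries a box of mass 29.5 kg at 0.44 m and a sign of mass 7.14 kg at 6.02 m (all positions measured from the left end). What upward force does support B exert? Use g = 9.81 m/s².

R_B ≈ 129 N

Take moments about support A.
Beam weight: 9.49 × 9.81 = 93.1 N down at 3.34 m → arm 3.34 m, τ = 93.1 × 3.34 = 311 N·m clockwise.
Box: 29.5 × 9.81 = 289.4 N down at 0.44 m → arm 0.44 m, τ = 289.4 × 0.44 = 127.3 N·m clockwise.
Sign: 7.14 × 9.81 = 70.04 N down at 6.02 m → arm 6.02 m, τ = 70.04 × 6.02 = 421.6 N·m clockwise.
Net load moment about support A = 859.9 N·m clockwise.
Reaction R at support B is upward at 6.68 m, arm 6.68 m → moment R × 6.68 counterclockwise.
For rotational equilibrium, R × 6.68 = 859.9, so R = 129 N.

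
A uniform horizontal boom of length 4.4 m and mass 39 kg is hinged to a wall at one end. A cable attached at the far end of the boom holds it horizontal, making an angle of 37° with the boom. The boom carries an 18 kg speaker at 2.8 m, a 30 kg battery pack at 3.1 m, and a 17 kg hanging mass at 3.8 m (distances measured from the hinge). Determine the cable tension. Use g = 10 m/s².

About the hinge:
Beam weight: 39 × 10 = 390 N down at 2.2 m → arm 2.2 m, τ = 390 × 2.2 = 858 N·m clockwise.
Speaker: 18 × 10 = 180 N down at 2.8 m → arm 2.8 m, τ = 180 × 2.8 = 504 N·m clockwise.
Battery pack: 30 × 10 = 300 N down at 3.1 m → arm 3.1 m, τ = 300 × 3.1 = 930 N·m clockwise.
Hanging mass: 17 × 10 = 170 N down at 3.8 m → arm 3.8 m, τ = 170 × 3.8 = 646 N·m clockwise.
Total clockwise load moment = 2938 N·m.
The cable tension T acts at 4.4 m; only its component perpendicular to the boom, T sinθ, produces torque. sin 37° = 0.6018.
For rotational equilibrium, T × 4.4 × 0.6018 = 2938, so T = 2938 / 2.648 = 1110 N.

T ≈ 1110 N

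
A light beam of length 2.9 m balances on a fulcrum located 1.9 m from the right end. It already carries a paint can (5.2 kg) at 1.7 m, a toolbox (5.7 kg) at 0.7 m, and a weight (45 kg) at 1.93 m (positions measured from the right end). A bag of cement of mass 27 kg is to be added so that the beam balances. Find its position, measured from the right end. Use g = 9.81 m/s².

x ≈ 2.14 m from the right end

About the fulcrum (at 1.9 m from the right end):
Paint can: 5.2 × 9.81 = 51.01 N down at 1.7 m → arm 0.2 m, τ = 51.01 × 0.2 = 10.2 N·m clockwise.
Toolbox: 5.7 × 9.81 = 55.92 N down at 0.7 m → arm 1.2 m, τ = 55.92 × 1.2 = 67.1 N·m clockwise.
Weight: 45 × 9.81 = 441.5 N down at 1.93 m → arm 0.03 m, τ = 441.5 × 0.03 = 13.24 N·m counterclockwise.
Net moment of existing loads = 64.06 N·m clockwise.
The bag of cement weighs 27 × 9.81 = 264.9 N and must supply an equal counterclockwise moment, so its lever arm about the fulcrum is 64.06 / 264.9 = 0.242 m.
That puts it at 1.9 + 0.242 = 2.14 m from the right end.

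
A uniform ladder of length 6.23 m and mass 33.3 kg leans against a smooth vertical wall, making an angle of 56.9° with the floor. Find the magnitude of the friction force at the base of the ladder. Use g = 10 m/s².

f ≈ 109 N

Sum moments about the foot of the ladder (the floor normal and friction both act there and drop out).
Ladder weight 33.3×10 = 333 N acts at 3.115 m along the ladder; its horizontal arm is 3.115·cos56.9° = 1.701 m → τ = 566.4 N·m clockwise.
Wall normal N acts horizontally at the top; its moment arm is the height L sinθ = 6.23·sin56.9° = 5.219 m, counterclockwise.
Στ = 0 ⇒ N × 5.219 = 566.4 ⇒ N = 109 N.
ΣFx = 0: friction at the foot balances the wall's push, so f = N_wall = 109 N.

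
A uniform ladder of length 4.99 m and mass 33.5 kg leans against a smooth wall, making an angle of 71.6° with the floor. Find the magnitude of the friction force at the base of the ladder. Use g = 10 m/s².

f ≈ 55.7 N

About the foot of the ladder:
Ladder weight 33.5×10 = 335 N acts at 2.495 m along the ladder; its horizontal arm is 2.495·cos71.6° = 0.7875 m → τ = 263.8 N·m clockwise.
Wall normal N acts horizontally at the top; its moment arm is the height L sinθ = 4.99·sin71.6° = 4.735 m, counterclockwise.
Στ = 0 ⇒ N × 4.735 = 263.8 ⇒ N = 55.7 N.
ΣFx = 0: friction at the foot balances the wall's push, so f = N_wall = 55.7 N.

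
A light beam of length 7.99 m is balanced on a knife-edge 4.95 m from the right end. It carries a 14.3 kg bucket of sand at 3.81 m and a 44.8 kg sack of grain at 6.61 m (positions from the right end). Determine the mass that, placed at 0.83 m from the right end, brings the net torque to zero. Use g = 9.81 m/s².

Choose the knife-edge (at 4.95 m from the right end) as the axis so the support reaction has zero arm there.
Bucket of sand: 14.3 × 9.81 = 140.3 N down at 3.81 m → arm 1.14 m, τ = 140.3 × 1.14 = 159.9 N·m clockwise.
Sack of grain: 44.8 × 9.81 = 439.5 N down at 6.61 m → arm 1.66 m, τ = 439.5 × 1.66 = 729.6 N·m counterclockwise.
Net moment of known loads = 569.7 N·m counterclockwise.
An unknown mass m at 0.83 m has arm 4.12 m; its moment is m·g·4.12 clockwise.
Setting net torque to zero: m × 9.81 × 4.12 = 569.7 → m = 569.7 / (9.81 × 4.12) = 14.1 kg.

m ≈ 14.1 kg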